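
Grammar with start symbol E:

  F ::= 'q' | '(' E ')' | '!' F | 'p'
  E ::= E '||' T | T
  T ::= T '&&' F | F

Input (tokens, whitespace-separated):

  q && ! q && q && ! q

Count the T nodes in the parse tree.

4

[E [T [T [T [T [F q]] && [F ! [F q]]] && [F q]] && [F ! [F q]]]]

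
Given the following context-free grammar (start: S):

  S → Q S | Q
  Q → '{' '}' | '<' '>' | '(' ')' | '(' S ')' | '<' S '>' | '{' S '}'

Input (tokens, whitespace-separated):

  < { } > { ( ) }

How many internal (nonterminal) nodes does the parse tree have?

8

[S [Q < [S [Q { }]] >] [S [Q { [S [Q ( )]] }]]]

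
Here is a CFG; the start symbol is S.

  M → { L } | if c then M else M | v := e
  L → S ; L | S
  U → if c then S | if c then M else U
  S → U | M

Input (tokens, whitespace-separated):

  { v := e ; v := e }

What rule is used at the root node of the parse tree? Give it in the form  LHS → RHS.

[S [M { [L [S [M v := e]] ; [L [S [M v := e]]]] }]]

S → M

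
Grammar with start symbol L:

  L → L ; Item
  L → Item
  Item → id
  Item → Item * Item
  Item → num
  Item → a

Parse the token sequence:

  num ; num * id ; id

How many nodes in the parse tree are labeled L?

[L [L [L [Item num]] ; [Item [Item num] * [Item id]]] ; [Item id]]

3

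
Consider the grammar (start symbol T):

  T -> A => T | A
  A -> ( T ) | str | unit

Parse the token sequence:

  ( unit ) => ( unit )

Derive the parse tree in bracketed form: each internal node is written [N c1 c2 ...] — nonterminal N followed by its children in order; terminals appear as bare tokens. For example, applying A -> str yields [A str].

[T [A ( [T [A unit]] )] => [T [A ( [T [A unit]] )]]]

T
A => T
( T ) => T
( A ) => T
( unit ) => T
( unit ) => A
( unit ) => ( T )
( unit ) => ( A )
( unit ) => ( unit )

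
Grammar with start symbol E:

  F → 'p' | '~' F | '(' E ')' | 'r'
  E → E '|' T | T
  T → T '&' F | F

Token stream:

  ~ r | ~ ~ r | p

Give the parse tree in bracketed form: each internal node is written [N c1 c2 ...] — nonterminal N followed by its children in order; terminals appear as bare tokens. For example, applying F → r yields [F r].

[E [E [E [T [F ~ [F r]]]] | [T [F ~ [F ~ [F r]]]]] | [T [F p]]]

E
E | T
E | T | T
T | T | T
F | T | T
~ F | T | T
~ r | T | T
~ r | F | T
~ r | ~ F | T
~ r | ~ ~ F | T
~ r | ~ ~ r | T
~ r | ~ ~ r | F
~ r | ~ ~ r | p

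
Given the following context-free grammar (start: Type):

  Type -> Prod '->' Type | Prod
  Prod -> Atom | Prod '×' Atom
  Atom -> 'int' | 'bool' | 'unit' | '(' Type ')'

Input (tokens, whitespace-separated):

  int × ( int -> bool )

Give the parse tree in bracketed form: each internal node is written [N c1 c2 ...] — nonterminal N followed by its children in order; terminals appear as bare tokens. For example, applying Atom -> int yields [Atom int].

Type
Prod
Prod × Atom
Atom × Atom
int × Atom
int × ( Type )
int × ( Prod -> Type )
int × ( Atom -> Type )
int × ( int -> Type )
int × ( int -> Prod )
int × ( int -> Atom )
int × ( int -> bool )

[Type [Prod [Prod [Atom int]] × [Atom ( [Type [Prod [Atom int]] -> [Type [Prod [Atom bool]]]] )]]]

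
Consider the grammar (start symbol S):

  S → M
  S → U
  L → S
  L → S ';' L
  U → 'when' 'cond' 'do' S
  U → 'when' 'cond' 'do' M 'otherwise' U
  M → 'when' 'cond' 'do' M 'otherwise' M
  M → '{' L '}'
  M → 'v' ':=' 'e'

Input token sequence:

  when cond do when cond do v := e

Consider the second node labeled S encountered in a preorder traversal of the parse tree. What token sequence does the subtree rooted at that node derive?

[S [U when cond do [S [U when cond do [S [M v := e]]]]]]

when cond do v := e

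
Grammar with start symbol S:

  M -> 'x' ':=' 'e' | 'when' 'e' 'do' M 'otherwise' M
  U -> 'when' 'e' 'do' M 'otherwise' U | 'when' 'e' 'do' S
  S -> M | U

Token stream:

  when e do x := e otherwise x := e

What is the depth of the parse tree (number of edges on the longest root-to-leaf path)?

[S [M when e do [M x := e] otherwise [M x := e]]]

3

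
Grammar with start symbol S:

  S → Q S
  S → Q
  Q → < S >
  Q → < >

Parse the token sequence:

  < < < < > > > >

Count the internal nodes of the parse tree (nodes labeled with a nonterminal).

[S [Q < [S [Q < [S [Q < [S [Q < >]] >]] >]] >]]

8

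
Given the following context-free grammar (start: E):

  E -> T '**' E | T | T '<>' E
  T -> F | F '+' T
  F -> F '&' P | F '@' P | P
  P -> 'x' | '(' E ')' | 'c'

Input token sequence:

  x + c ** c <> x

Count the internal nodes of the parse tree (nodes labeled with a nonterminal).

15

[E [T [F [P x]] + [T [F [P c]]]] ** [E [T [F [P c]]] <> [E [T [F [P x]]]]]]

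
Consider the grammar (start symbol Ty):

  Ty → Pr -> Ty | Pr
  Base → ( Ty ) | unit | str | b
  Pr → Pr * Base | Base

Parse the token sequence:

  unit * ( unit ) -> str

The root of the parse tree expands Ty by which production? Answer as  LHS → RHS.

[Ty [Pr [Pr [Base unit]] * [Base ( [Ty [Pr [Base unit]]] )]] -> [Ty [Pr [Base str]]]]

Ty → Pr -> Ty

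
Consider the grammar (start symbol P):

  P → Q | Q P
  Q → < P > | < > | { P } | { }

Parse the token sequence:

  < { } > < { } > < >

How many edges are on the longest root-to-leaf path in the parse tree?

5

[P [Q < [P [Q { }]] >] [P [Q < [P [Q { }]] >] [P [Q < >]]]]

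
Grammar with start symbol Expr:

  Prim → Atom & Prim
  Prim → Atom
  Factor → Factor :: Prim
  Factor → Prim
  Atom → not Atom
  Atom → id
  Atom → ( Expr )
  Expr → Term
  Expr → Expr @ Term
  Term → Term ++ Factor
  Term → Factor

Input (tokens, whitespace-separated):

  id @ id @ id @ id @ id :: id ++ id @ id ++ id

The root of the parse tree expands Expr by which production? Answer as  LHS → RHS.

Expr → Expr @ Term

[Expr [Expr [Expr [Expr [Expr [Expr [Term [Factor [Prim [Atom id]]]]] @ [Term [Factor [Prim [Atom id]]]]] @ [Term [Factor [Prim [Atom id]]]]] @ [Term [Factor [Prim [Atom id]]]]] @ [Term [Term [Factor [Factor [Prim [Atom id]]] :: [Prim [Atom id]]]] ++ [Factor [Prim [Atom id]]]]] @ [Term [Term [Factor [Prim [Atom id]]]] ++ [Factor [Prim [Atom id]]]]]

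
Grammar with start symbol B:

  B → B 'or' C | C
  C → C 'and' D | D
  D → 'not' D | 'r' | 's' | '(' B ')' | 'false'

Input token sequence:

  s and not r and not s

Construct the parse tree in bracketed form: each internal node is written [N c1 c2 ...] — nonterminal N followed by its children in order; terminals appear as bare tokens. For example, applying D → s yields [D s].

[B [C [C [C [D s]] and [D not [D r]]] and [D not [D s]]]]

B
C
C and D
C and D and D
D and D and D
s and D and D
s and not D and D
s and not r and D
s and not r and not D
s and not r and not s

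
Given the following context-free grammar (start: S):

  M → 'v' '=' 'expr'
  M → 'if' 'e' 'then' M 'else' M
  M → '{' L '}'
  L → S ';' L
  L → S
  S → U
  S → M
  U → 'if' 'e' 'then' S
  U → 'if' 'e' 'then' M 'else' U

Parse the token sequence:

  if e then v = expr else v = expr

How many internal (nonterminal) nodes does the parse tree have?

[S [M if e then [M v = expr] else [M v = expr]]]

4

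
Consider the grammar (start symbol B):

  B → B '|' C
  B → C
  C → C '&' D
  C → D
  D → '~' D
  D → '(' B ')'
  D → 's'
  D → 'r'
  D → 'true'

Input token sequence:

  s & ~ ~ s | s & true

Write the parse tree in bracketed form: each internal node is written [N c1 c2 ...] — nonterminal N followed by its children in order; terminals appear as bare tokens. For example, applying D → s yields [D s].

B
B | C
C | C
C & D | C
D & D | C
s & D | C
s & ~ D | C
s & ~ ~ D | C
s & ~ ~ s | C
s & ~ ~ s | C & D
s & ~ ~ s | D & D
s & ~ ~ s | s & D
s & ~ ~ s | s & true

[B [B [C [C [D s]] & [D ~ [D ~ [D s]]]]] | [C [C [D s]] & [D true]]]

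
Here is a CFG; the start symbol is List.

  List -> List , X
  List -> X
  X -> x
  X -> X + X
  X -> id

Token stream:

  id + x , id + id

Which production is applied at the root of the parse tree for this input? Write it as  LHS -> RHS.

[List [List [X [X id] + [X x]]] , [X [X id] + [X id]]]

List -> List , X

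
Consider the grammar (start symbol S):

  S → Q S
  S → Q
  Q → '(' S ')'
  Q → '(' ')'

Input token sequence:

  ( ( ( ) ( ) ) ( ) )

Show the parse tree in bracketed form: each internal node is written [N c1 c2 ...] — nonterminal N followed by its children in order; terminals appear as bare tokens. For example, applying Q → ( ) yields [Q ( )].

[S [Q ( [S [Q ( [S [Q ( )] [S [Q ( )]]] )] [S [Q ( )]]] )]]

S
Q
( S )
( Q S )
( ( S ) S )
( ( Q S ) S )
( ( ( ) S ) S )
( ( ( ) Q ) S )
( ( ( ) ( ) ) S )
( ( ( ) ( ) ) Q )
( ( ( ) ( ) ) ( ) )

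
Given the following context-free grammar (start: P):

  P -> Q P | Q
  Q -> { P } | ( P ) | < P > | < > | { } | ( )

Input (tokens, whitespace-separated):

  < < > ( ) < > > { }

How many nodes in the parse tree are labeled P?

5

[P [Q < [P [Q < >] [P [Q ( )] [P [Q < >]]]] >] [P [Q { }]]]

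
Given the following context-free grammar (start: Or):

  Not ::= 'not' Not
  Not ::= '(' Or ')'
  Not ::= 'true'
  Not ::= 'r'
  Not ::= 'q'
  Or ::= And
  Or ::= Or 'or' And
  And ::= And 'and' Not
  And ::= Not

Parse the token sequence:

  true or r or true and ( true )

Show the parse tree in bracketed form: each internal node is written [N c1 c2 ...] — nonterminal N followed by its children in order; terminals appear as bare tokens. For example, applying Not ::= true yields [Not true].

[Or [Or [Or [And [Not true]]] or [And [Not r]]] or [And [And [Not true]] and [Not ( [Or [And [Not true]]] )]]]

Or
Or or And
Or or And or And
And or And or And
Not or And or And
true or And or And
true or Not or And
true or r or And
true or r or And and Not
true or r or Not and Not
true or r or true and Not
true or r or true and ( Or )
true or r or true and ( And )
true or r or true and ( Not )
true or r or true and ( true )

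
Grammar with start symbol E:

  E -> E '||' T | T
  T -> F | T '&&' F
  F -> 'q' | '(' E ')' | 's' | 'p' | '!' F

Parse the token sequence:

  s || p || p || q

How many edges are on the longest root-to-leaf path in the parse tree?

6

[E [E [E [E [T [F s]]] || [T [F p]]] || [T [F p]]] || [T [F q]]]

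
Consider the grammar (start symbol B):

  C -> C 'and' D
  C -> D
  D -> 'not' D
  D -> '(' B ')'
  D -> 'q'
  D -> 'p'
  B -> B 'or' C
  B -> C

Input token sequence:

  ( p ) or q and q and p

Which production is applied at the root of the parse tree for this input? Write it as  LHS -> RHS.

[B [B [C [D ( [B [C [D p]]] )]]] or [C [C [C [D q]] and [D q]] and [D p]]]

B -> B 'or' C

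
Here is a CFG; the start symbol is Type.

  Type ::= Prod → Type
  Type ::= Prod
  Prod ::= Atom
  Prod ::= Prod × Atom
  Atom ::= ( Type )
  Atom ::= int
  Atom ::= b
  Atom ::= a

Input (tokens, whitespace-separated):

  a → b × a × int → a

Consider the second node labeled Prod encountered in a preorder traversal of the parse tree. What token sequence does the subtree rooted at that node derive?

b × a × int

[Type [Prod [Atom a]] → [Type [Prod [Prod [Prod [Atom b]] × [Atom a]] × [Atom int]] → [Type [Prod [Atom a]]]]]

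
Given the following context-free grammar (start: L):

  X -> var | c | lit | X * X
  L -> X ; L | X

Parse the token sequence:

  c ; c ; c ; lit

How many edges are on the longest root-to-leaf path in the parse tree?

5

[L [X c] ; [L [X c] ; [L [X c] ; [L [X lit]]]]]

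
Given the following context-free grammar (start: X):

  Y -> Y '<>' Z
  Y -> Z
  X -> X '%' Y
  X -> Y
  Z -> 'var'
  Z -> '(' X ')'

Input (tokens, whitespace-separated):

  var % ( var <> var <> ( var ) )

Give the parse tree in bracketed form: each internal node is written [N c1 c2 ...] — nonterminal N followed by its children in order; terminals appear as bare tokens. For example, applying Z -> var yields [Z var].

X
X % Y
Y % Y
Z % Y
var % Y
var % Z
var % ( X )
var % ( Y )
var % ( Y <> Z )
var % ( Y <> Z <> Z )
var % ( Z <> Z <> Z )
var % ( var <> Z <> Z )
var % ( var <> var <> Z )
var % ( var <> var <> ( X ) )
var % ( var <> var <> ( Y ) )
var % ( var <> var <> ( Z ) )
var % ( var <> var <> ( var ) )

[X [X [Y [Z var]]] % [Y [Z ( [X [Y [Y [Y [Z var]] <> [Z var]] <> [Z ( [X [Y [Z var]]] )]]] )]]]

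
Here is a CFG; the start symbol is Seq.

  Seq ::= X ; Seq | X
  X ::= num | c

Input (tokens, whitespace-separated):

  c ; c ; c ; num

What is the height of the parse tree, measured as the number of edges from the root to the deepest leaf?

[Seq [X c] ; [Seq [X c] ; [Seq [X c] ; [Seq [X num]]]]]

5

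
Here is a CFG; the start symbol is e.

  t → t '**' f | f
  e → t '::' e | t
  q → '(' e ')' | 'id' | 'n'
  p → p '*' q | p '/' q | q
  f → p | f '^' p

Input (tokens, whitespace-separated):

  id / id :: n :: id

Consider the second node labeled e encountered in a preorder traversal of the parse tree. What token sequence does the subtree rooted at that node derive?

n :: id

[e [t [f [p [p [q id]] / [q id]]]] :: [e [t [f [p [q n]]]] :: [e [t [f [p [q id]]]]]]]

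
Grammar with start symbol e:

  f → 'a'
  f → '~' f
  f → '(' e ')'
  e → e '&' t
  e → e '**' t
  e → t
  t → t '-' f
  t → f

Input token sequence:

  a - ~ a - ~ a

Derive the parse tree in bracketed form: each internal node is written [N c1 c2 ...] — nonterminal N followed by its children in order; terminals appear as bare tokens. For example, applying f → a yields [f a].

e
t
t - f
t - f - f
f - f - f
a - f - f
a - ~ f - f
a - ~ a - f
a - ~ a - ~ f
a - ~ a - ~ a

[e [t [t [t [f a]] - [f ~ [f a]]] - [f ~ [f a]]]]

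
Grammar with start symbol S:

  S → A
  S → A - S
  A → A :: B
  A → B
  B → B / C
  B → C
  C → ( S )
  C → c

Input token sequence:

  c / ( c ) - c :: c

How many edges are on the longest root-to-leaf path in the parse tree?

8

[S [A [B [B [C c]] / [C ( [S [A [B [C c]]]] )]]] - [S [A [A [B [C c]]] :: [B [C c]]]]]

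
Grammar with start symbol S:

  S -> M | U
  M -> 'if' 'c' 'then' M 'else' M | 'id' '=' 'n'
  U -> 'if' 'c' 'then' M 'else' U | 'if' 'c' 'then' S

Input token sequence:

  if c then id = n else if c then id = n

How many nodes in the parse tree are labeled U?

2

[S [U if c then [M id = n] else [U if c then [S [M id = n]]]]]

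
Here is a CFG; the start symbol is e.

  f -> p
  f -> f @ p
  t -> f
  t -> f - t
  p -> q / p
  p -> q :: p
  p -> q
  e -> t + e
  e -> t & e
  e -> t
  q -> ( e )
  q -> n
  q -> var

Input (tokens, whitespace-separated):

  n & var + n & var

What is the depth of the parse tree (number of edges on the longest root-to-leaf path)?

8

[e [t [f [p [q n]]]] & [e [t [f [p [q var]]]] + [e [t [f [p [q n]]]] & [e [t [f [p [q var]]]]]]]]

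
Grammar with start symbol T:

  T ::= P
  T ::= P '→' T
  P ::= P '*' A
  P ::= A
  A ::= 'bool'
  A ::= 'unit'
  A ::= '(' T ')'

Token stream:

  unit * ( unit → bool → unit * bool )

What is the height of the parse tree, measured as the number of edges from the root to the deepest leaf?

9

[T [P [P [A unit]] * [A ( [T [P [A unit]] → [T [P [A bool]] → [T [P [P [A unit]] * [A bool]]]]] )]]]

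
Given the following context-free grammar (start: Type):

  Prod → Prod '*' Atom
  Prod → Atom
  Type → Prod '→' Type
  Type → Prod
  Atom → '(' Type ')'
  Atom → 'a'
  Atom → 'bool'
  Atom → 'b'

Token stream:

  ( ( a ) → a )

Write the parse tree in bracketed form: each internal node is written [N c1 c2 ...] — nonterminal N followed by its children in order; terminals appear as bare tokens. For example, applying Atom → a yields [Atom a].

Type
Prod
Atom
( Type )
( Prod → Type )
( Atom → Type )
( ( Type ) → Type )
( ( Prod ) → Type )
( ( Atom ) → Type )
( ( a ) → Type )
( ( a ) → Prod )
( ( a ) → Atom )
( ( a ) → a )

[Type [Prod [Atom ( [Type [Prod [Atom ( [Type [Prod [Atom a]]] )]] → [Type [Prod [Atom a]]]] )]]]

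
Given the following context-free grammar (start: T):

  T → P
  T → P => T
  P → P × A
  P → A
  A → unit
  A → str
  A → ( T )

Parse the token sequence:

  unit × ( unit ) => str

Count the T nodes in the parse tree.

3

[T [P [P [A unit]] × [A ( [T [P [A unit]]] )]] => [T [P [A str]]]]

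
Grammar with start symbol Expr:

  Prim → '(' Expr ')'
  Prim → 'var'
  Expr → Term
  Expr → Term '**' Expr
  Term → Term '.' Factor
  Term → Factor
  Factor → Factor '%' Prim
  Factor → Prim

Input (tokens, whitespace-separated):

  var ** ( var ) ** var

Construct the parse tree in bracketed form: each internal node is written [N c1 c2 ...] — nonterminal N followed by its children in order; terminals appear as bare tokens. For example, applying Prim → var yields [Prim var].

[Expr [Term [Factor [Prim var]]] ** [Expr [Term [Factor [Prim ( [Expr [Term [Factor [Prim var]]]] )]]] ** [Expr [Term [Factor [Prim var]]]]]]

Expr
Term ** Expr
Factor ** Expr
Prim ** Expr
var ** Expr
var ** Term ** Expr
var ** Factor ** Expr
var ** Prim ** Expr
var ** ( Expr ) ** Expr
var ** ( Term ) ** Expr
var ** ( Factor ) ** Expr
var ** ( Prim ) ** Expr
var ** ( var ) ** Expr
var ** ( var ) ** Term
var ** ( var ) ** Factor
var ** ( var ) ** Prim
var ** ( var ) ** var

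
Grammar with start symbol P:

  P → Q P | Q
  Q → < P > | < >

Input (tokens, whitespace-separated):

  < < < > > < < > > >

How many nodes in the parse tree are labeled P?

5

[P [Q < [P [Q < [P [Q < >]] >] [P [Q < [P [Q < >]] >]]] >]]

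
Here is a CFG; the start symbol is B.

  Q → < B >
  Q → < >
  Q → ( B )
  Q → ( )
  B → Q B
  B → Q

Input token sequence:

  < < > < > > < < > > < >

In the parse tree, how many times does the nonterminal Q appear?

6

[B [Q < [B [Q < >] [B [Q < >]]] >] [B [Q < [B [Q < >]] >] [B [Q < >]]]]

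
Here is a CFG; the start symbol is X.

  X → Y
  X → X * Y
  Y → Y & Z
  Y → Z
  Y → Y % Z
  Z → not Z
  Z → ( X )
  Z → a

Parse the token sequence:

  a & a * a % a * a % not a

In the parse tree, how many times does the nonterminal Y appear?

[X [X [X [Y [Y [Z a]] & [Z a]]] * [Y [Y [Z a]] % [Z a]]] * [Y [Y [Z a]] % [Z not [Z a]]]]

6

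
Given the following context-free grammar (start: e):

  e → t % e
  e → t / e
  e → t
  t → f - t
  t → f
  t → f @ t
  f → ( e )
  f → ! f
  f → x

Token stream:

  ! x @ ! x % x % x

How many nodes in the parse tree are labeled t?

[e [t [f ! [f x]] @ [t [f ! [f x]]]] % [e [t [f x]] % [e [t [f x]]]]]

4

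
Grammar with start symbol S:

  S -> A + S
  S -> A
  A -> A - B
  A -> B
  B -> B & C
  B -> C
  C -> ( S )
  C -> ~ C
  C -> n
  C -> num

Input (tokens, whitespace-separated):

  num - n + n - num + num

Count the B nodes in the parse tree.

5

[S [A [A [B [C num]]] - [B [C n]]] + [S [A [A [B [C n]]] - [B [C num]]] + [S [A [B [C num]]]]]]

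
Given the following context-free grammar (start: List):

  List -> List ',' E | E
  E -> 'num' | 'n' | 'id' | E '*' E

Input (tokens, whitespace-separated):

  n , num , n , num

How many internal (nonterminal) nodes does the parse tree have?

8

[List [List [List [List [E n]] , [E num]] , [E n]] , [E num]]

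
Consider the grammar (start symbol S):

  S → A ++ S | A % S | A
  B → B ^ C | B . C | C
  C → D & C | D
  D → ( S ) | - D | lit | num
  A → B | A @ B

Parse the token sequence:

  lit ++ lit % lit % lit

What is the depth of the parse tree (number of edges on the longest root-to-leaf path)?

[S [A [B [C [D lit]]]] ++ [S [A [B [C [D lit]]]] % [S [A [B [C [D lit]]]] % [S [A [B [C [D lit]]]]]]]]

8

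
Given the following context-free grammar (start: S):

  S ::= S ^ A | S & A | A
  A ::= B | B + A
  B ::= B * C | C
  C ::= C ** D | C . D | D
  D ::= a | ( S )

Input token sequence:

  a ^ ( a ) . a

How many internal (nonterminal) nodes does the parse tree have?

17

[S [S [A [B [C [D a]]]]] ^ [A [B [C [C [D ( [S [A [B [C [D a]]]]] )]] . [D a]]]]]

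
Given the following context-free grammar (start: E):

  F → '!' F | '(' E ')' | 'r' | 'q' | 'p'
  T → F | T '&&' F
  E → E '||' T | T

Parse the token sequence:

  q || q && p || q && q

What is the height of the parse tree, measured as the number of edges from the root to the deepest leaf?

5

[E [E [E [T [F q]]] || [T [T [F q]] && [F p]]] || [T [T [F q]] && [F q]]]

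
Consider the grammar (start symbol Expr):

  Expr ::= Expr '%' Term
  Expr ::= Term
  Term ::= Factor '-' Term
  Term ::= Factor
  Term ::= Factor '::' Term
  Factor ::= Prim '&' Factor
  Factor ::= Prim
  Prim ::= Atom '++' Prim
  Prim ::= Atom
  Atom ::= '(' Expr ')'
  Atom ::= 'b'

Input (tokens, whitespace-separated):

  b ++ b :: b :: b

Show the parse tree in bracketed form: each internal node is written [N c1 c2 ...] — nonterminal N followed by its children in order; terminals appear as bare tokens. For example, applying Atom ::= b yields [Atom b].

[Expr [Term [Factor [Prim [Atom b] ++ [Prim [Atom b]]]] :: [Term [Factor [Prim [Atom b]]] :: [Term [Factor [Prim [Atom b]]]]]]]

Expr
Term
Factor :: Term
Prim :: Term
Atom ++ Prim :: Term
b ++ Prim :: Term
b ++ Atom :: Term
b ++ b :: Term
b ++ b :: Factor :: Term
b ++ b :: Prim :: Term
b ++ b :: Atom :: Term
b ++ b :: b :: Term
b ++ b :: b :: Factor
b ++ b :: b :: Prim
b ++ b :: b :: Atom
b ++ b :: b :: b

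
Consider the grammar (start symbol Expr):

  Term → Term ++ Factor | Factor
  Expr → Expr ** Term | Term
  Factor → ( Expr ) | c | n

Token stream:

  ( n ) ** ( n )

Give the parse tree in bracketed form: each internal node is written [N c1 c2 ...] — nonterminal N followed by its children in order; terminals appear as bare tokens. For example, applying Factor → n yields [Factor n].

Expr
Expr ** Term
Term ** Term
Factor ** Term
( Expr ) ** Term
( Term ) ** Term
( Factor ) ** Term
( n ) ** Term
( n ) ** Factor
( n ) ** ( Expr )
( n ) ** ( Term )
( n ) ** ( Factor )
( n ) ** ( n )

[Expr [Expr [Term [Factor ( [Expr [Term [Factor n]]] )]]] ** [Term [Factor ( [Expr [Term [Factor n]]] )]]]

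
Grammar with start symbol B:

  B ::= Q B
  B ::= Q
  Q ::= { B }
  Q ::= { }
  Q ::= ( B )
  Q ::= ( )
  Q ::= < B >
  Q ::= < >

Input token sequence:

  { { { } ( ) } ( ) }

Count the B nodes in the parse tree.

5

[B [Q { [B [Q { [B [Q { }] [B [Q ( )]]] }] [B [Q ( )]]] }]]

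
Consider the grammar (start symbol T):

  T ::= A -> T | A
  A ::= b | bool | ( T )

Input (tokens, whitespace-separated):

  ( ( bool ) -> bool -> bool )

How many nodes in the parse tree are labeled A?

[T [A ( [T [A ( [T [A bool]] )] -> [T [A bool] -> [T [A bool]]]] )]]

5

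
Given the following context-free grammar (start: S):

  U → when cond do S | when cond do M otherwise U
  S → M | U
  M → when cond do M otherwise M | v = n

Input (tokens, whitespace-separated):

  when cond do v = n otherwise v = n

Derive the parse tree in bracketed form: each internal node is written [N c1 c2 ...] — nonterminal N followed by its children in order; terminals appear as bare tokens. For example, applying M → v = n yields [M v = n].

S
M
when cond do M otherwise M
when cond do v = n otherwise M
when cond do v = n otherwise v = n

[S [M when cond do [M v = n] otherwise [M v = n]]]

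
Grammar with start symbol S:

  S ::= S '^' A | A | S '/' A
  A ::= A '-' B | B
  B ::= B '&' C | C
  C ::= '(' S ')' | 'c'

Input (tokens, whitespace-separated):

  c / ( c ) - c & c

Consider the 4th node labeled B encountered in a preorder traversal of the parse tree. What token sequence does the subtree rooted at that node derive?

c & c

[S [S [A [B [C c]]]] / [A [A [B [C ( [S [A [B [C c]]]] )]]] - [B [B [C c]] & [C c]]]]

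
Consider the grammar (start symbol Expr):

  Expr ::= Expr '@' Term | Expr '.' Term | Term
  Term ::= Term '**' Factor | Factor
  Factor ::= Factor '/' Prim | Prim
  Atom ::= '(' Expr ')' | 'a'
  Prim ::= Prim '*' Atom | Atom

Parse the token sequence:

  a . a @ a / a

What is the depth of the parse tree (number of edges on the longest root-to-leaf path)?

7

[Expr [Expr [Expr [Term [Factor [Prim [Atom a]]]]] . [Term [Factor [Prim [Atom a]]]]] @ [Term [Factor [Factor [Prim [Atom a]]] / [Prim [Atom a]]]]]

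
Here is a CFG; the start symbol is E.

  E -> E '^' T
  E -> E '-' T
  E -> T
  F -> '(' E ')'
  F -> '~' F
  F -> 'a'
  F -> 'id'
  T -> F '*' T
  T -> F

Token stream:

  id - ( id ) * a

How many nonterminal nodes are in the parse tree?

11

[E [E [T [F id]]] - [T [F ( [E [T [F id]]] )] * [T [F a]]]]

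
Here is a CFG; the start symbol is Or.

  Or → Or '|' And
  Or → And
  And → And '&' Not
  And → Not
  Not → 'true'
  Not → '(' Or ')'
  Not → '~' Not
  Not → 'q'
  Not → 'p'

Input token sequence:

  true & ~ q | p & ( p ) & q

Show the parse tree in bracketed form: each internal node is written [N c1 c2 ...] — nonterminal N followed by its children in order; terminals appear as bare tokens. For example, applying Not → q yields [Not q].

Or
Or | And
And | And
And & Not | And
Not & Not | And
true & Not | And
true & ~ Not | And
true & ~ q | And
true & ~ q | And & Not
true & ~ q | And & Not & Not
true & ~ q | Not & Not & Not
true & ~ q | p & Not & Not
true & ~ q | p & ( Or ) & Not
true & ~ q | p & ( And ) & Not
true & ~ q | p & ( Not ) & Not
true & ~ q | p & ( p ) & Not
true & ~ q | p & ( p ) & q

[Or [Or [And [And [Not true]] & [Not ~ [Not q]]]] | [And [And [And [Not p]] & [Not ( [Or [And [Not p]]] )]] & [Not q]]]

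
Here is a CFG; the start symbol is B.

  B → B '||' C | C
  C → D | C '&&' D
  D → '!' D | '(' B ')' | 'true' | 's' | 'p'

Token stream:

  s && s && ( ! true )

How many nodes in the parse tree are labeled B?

[B [C [C [C [D s]] && [D s]] && [D ( [B [C [D ! [D true]]]] )]]]

2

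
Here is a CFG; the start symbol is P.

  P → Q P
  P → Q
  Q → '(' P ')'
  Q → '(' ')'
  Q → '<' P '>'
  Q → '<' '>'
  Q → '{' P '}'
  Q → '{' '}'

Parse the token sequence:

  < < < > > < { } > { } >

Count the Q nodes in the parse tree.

[P [Q < [P [Q < [P [Q < >]] >] [P [Q < [P [Q { }]] >] [P [Q { }]]]] >]]

6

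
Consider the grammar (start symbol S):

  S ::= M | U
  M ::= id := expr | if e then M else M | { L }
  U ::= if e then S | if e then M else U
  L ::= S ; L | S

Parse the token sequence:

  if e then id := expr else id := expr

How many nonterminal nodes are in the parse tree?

4

[S [M if e then [M id := expr] else [M id := expr]]]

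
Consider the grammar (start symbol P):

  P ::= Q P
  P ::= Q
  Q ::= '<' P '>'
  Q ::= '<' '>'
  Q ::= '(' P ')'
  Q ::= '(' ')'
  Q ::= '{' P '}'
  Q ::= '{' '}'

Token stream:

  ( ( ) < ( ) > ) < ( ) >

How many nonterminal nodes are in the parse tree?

[P [Q ( [P [Q ( )] [P [Q < [P [Q ( )]] >]]] )] [P [Q < [P [Q ( )]] >]]]

12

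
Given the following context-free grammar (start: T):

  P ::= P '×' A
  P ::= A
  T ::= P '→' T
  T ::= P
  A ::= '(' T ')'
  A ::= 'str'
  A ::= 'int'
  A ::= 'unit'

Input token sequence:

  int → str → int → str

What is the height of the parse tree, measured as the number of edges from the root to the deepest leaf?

6

[T [P [A int]] → [T [P [A str]] → [T [P [A int]] → [T [P [A str]]]]]]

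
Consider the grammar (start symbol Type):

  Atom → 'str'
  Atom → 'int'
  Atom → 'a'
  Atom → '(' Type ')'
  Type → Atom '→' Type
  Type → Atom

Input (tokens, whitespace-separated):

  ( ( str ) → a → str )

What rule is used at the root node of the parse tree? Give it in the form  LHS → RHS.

Type → Atom

[Type [Atom ( [Type [Atom ( [Type [Atom str]] )] → [Type [Atom a] → [Type [Atom str]]]] )]]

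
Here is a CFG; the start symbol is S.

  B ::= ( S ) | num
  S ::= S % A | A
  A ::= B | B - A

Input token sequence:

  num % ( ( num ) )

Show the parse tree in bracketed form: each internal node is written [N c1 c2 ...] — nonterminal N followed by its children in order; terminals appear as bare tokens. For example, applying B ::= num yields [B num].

[S [S [A [B num]]] % [A [B ( [S [A [B ( [S [A [B num]]] )]]] )]]]

S
S % A
A % A
B % A
num % A
num % B
num % ( S )
num % ( A )
num % ( B )
num % ( ( S ) )
num % ( ( A ) )
num % ( ( B ) )
num % ( ( num ) )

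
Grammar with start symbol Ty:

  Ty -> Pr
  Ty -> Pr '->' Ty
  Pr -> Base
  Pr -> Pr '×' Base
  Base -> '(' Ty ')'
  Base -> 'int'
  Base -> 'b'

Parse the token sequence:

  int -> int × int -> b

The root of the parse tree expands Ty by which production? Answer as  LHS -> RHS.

Ty -> Pr '->' Ty

[Ty [Pr [Base int]] -> [Ty [Pr [Pr [Base int]] × [Base int]] -> [Ty [Pr [Base b]]]]]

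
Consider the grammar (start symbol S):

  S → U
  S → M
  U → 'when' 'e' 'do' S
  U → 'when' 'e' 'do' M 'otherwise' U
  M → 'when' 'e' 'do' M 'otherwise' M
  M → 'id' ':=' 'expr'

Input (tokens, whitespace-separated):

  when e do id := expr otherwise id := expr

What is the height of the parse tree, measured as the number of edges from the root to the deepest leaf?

3

[S [M when e do [M id := expr] otherwise [M id := expr]]]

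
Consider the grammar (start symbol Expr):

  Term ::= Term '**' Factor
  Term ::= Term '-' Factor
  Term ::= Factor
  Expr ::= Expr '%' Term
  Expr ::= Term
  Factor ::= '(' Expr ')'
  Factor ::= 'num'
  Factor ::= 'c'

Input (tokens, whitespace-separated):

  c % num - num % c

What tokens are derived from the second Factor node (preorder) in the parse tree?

[Expr [Expr [Expr [Term [Factor c]]] % [Term [Term [Factor num]] - [Factor num]]] % [Term [Factor c]]]

num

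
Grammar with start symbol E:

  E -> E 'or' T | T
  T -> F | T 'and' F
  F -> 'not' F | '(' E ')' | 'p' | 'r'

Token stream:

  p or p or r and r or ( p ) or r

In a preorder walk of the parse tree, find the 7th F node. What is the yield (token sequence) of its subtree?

r

[E [E [E [E [E [T [F p]]] or [T [F p]]] or [T [T [F r]] and [F r]]] or [T [F ( [E [T [F p]]] )]]] or [T [F r]]]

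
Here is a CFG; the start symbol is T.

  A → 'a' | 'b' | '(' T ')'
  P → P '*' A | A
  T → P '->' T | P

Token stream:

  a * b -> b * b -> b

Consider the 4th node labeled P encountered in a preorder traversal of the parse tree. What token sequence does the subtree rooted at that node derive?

b

[T [P [P [A a]] * [A b]] -> [T [P [P [A b]] * [A b]] -> [T [P [A b]]]]]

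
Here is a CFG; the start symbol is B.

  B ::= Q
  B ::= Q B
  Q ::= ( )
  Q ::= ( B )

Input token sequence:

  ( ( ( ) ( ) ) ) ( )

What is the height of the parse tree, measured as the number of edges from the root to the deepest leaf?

[B [Q ( [B [Q ( [B [Q ( )] [B [Q ( )]]] )]] )] [B [Q ( )]]]

7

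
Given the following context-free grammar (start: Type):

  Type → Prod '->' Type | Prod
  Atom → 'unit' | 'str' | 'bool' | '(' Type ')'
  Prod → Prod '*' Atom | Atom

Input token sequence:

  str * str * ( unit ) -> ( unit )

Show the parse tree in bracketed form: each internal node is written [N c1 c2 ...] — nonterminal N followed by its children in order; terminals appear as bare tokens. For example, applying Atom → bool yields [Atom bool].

[Type [Prod [Prod [Prod [Atom str]] * [Atom str]] * [Atom ( [Type [Prod [Atom unit]]] )]] -> [Type [Prod [Atom ( [Type [Prod [Atom unit]]] )]]]]

Type
Prod -> Type
Prod * Atom -> Type
Prod * Atom * Atom -> Type
Atom * Atom * Atom -> Type
str * Atom * Atom -> Type
str * str * Atom -> Type
str * str * ( Type ) -> Type
str * str * ( Prod ) -> Type
str * str * ( Atom ) -> Type
str * str * ( unit ) -> Type
str * str * ( unit ) -> Prod
str * str * ( unit ) -> Atom
str * str * ( unit ) -> ( Type )
str * str * ( unit ) -> ( Prod )
str * str * ( unit ) -> ( Atom )
str * str * ( unit ) -> ( unit )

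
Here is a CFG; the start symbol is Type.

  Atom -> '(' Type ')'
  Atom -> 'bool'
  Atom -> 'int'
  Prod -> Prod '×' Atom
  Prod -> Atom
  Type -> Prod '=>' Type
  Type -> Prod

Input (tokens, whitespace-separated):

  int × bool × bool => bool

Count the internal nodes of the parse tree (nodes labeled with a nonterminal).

[Type [Prod [Prod [Prod [Atom int]] × [Atom bool]] × [Atom bool]] => [Type [Prod [Atom bool]]]]

10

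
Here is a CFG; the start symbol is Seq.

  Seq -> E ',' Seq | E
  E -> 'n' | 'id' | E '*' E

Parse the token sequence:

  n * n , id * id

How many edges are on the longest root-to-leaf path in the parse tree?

[Seq [E [E n] * [E n]] , [Seq [E [E id] * [E id]]]]

4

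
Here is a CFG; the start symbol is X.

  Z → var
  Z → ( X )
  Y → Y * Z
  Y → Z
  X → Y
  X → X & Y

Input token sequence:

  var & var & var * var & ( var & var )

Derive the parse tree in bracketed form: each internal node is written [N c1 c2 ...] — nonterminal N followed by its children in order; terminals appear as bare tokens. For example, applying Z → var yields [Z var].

[X [X [X [X [Y [Z var]]] & [Y [Z var]]] & [Y [Y [Z var]] * [Z var]]] & [Y [Z ( [X [X [Y [Z var]]] & [Y [Z var]]] )]]]

X
X & Y
X & Y & Y
X & Y & Y & Y
Y & Y & Y & Y
Z & Y & Y & Y
var & Y & Y & Y
var & Z & Y & Y
var & var & Y & Y
var & var & Y * Z & Y
var & var & Z * Z & Y
var & var & var * Z & Y
var & var & var * var & Y
var & var & var * var & Z
var & var & var * var & ( X )
var & var & var * var & ( X & Y )
var & var & var * var & ( Y & Y )
var & var & var * var & ( Z & Y )
var & var & var * var & ( var & Y )
var & var & var * var & ( var & Z )
var & var & var * var & ( var & var )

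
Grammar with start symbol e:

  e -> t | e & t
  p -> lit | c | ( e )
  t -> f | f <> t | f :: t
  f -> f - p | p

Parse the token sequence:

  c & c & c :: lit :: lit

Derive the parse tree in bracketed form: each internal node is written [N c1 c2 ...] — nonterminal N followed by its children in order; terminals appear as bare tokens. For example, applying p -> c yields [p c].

[e [e [e [t [f [p c]]]] & [t [f [p c]]]] & [t [f [p c]] :: [t [f [p lit]] :: [t [f [p lit]]]]]]

e
e & t
e & t & t
t & t & t
f & t & t
p & t & t
c & t & t
c & f & t
c & p & t
c & c & t
c & c & f :: t
c & c & p :: t
c & c & c :: t
c & c & c :: f :: t
c & c & c :: p :: t
c & c & c :: lit :: t
c & c & c :: lit :: f
c & c & c :: lit :: p
c & c & c :: lit :: lit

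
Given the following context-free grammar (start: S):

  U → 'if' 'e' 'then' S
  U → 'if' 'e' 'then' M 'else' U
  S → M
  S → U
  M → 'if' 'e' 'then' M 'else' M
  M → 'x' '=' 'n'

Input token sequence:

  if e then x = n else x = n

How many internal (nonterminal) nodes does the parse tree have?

4

[S [M if e then [M x = n] else [M x = n]]]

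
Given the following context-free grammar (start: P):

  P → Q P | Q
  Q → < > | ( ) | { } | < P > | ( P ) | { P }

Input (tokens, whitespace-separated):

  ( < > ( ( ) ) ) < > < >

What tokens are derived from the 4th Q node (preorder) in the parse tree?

( )

[P [Q ( [P [Q < >] [P [Q ( [P [Q ( )]] )]]] )] [P [Q < >] [P [Q < >]]]]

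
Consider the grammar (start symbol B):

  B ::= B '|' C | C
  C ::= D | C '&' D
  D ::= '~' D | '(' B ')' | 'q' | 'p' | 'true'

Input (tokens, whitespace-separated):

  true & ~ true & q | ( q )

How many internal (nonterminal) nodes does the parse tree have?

14

[B [B [C [C [C [D true]] & [D ~ [D true]]] & [D q]]] | [C [D ( [B [C [D q]]] )]]]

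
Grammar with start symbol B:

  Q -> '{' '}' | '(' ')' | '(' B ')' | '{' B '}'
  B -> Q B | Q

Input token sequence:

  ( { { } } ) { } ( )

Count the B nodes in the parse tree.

[B [Q ( [B [Q { [B [Q { }]] }]] )] [B [Q { }] [B [Q ( )]]]]

5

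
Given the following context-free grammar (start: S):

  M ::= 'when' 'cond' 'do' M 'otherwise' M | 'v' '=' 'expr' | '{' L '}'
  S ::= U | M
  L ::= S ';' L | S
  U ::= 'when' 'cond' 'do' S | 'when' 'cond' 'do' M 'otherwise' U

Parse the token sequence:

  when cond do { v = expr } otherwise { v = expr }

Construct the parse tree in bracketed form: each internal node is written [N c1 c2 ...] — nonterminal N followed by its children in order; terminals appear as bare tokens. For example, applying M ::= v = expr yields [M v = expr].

S
M
when cond do M otherwise M
when cond do { L } otherwise M
when cond do { S } otherwise M
when cond do { M } otherwise M
when cond do { v = expr } otherwise M
when cond do { v = expr } otherwise { L }
when cond do { v = expr } otherwise { S }
when cond do { v = expr } otherwise { M }
when cond do { v = expr } otherwise { v = expr }

[S [M when cond do [M { [L [S [M v = expr]]] }] otherwise [M { [L [S [M v = expr]]] }]]]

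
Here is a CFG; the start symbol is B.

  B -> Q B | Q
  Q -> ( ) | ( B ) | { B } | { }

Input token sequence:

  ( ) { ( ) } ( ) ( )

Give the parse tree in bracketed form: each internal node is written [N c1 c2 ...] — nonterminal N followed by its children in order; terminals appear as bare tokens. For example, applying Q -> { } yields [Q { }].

B
Q B
( ) B
( ) Q B
( ) { B } B
( ) { Q } B
( ) { ( ) } B
( ) { ( ) } Q B
( ) { ( ) } ( ) B
( ) { ( ) } ( ) Q
( ) { ( ) } ( ) ( )

[B [Q ( )] [B [Q { [B [Q ( )]] }] [B [Q ( )] [B [Q ( )]]]]]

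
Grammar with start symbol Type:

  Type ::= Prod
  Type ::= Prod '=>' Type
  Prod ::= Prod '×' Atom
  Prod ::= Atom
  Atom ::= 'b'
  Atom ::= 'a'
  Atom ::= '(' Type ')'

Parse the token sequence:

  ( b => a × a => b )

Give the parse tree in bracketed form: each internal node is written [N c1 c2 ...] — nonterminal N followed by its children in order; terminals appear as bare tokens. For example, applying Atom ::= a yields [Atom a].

[Type [Prod [Atom ( [Type [Prod [Atom b]] => [Type [Prod [Prod [Atom a]] × [Atom a]] => [Type [Prod [Atom b]]]]] )]]]

Type
Prod
Atom
( Type )
( Prod => Type )
( Atom => Type )
( b => Type )
( b => Prod => Type )
( b => Prod × Atom => Type )
( b => Atom × Atom => Type )
( b => a × Atom => Type )
( b => a × a => Type )
( b => a × a => Prod )
( b => a × a => Atom )
( b => a × a => b )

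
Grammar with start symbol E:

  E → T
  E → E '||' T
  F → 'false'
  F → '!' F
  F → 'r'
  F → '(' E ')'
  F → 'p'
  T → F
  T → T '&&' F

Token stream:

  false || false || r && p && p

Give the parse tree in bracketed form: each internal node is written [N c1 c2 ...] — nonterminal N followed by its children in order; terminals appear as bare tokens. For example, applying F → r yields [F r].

[E [E [E [T [F false]]] || [T [F false]]] || [T [T [T [F r]] && [F p]] && [F p]]]

E
E || T
E || T || T
T || T || T
F || T || T
false || T || T
false || F || T
false || false || T
false || false || T && F
false || false || T && F && F
false || false || F && F && F
false || false || r && F && F
false || false || r && p && F
false || false || r && p && p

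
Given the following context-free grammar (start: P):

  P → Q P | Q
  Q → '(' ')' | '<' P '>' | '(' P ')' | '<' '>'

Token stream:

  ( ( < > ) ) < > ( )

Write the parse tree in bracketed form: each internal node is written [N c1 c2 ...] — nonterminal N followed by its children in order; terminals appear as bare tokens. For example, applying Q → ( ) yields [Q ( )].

[P [Q ( [P [Q ( [P [Q < >]] )]] )] [P [Q < >] [P [Q ( )]]]]

P
Q P
( P ) P
( Q ) P
( ( P ) ) P
( ( Q ) ) P
( ( < > ) ) P
( ( < > ) ) Q P
( ( < > ) ) < > P
( ( < > ) ) < > Q
( ( < > ) ) < > ( )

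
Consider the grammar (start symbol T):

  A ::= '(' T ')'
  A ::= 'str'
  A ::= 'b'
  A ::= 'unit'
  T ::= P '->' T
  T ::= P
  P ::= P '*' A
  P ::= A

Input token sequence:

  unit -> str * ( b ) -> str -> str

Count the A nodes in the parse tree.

[T [P [A unit]] -> [T [P [P [A str]] * [A ( [T [P [A b]]] )]] -> [T [P [A str]] -> [T [P [A str]]]]]]

6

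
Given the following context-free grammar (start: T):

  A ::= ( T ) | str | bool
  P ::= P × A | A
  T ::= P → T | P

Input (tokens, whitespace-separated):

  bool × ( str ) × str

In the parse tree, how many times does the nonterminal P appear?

4

[T [P [P [P [A bool]] × [A ( [T [P [A str]]] )]] × [A str]]]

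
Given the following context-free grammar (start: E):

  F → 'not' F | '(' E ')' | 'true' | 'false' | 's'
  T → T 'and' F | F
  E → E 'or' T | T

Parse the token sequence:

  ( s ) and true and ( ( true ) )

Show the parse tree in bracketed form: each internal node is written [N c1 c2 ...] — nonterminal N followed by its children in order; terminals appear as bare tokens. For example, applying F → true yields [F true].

E
T
T and F
T and F and F
F and F and F
( E ) and F and F
( T ) and F and F
( F ) and F and F
( s ) and F and F
( s ) and true and F
( s ) and true and ( E )
( s ) and true and ( T )
( s ) and true and ( F )
( s ) and true and ( ( E ) )
( s ) and true and ( ( T ) )
( s ) and true and ( ( F ) )
( s ) and true and ( ( true ) )

[E [T [T [T [F ( [E [T [F s]]] )]] and [F true]] and [F ( [E [T [F ( [E [T [F true]]] )]]] )]]]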